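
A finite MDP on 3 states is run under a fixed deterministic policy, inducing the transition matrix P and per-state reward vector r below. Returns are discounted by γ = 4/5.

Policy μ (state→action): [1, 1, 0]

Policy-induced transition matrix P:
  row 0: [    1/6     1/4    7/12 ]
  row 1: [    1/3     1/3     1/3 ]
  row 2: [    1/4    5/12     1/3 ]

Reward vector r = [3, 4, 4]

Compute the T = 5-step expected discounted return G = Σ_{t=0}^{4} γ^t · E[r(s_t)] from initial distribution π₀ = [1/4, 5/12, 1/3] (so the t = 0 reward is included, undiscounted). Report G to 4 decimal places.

t=0: π = [0.2500, 0.4167, 0.3333], E[r] = 3.7500, γ^t·E[r] = 3.750000, running G = 3.750000
t=1: π = [0.2639, 0.3403, 0.3958], E[r] = 3.7361, γ^t·E[r] = 2.988889, running G = 6.738889
t=2: π = [0.2564, 0.3443, 0.3993], E[r] = 3.7436, γ^t·E[r] = 2.395926, running G = 9.134815
t=3: π = [0.2573, 0.3452, 0.3974], E[r] = 3.7427, γ^t·E[r] = 1.916247, running G = 11.051062
t=4: π = [0.2573, 0.3450, 0.3977], E[r] = 3.7427, γ^t·E[r] = 1.532999, running G = 12.584061

G = 12.5841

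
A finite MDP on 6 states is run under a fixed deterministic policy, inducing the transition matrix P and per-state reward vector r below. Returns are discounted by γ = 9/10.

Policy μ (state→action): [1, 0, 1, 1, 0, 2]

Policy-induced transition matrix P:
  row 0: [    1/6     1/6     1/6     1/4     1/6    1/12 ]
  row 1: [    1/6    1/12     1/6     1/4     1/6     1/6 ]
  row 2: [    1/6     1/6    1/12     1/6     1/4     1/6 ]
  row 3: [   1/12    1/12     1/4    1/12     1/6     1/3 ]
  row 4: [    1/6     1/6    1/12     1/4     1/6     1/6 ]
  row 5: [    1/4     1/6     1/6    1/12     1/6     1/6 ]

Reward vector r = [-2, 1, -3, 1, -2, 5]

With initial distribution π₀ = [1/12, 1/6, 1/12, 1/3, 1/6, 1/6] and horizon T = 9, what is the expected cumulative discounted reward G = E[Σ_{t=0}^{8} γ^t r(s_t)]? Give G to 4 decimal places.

G = 1.0550

t=0: π = [0.0833, 0.1667, 0.0833, 0.3333, 0.1667, 0.1667], E[r] = 0.5833, γ^t·E[r] = 0.583333, running G = 0.583333
t=1: π = [0.1528, 0.1250, 0.1736, 0.1597, 0.1736, 0.2153], E[r] = 0.1875, γ^t·E[r] = 0.168750, running G = 0.752083
t=2: π = [0.1713, 0.1429, 0.1510, 0.1730, 0.1811, 0.1806], E[r] = 0.0608, γ^t·E[r] = 0.049219, running G = 0.801302
t=3: π = [0.1673, 0.1403, 0.1534, 0.1785, 0.1793, 0.1812], E[r] = 0.0717, γ^t·E[r] = 0.052242, running G = 0.853544
t=4: π = [0.1669, 0.1401, 0.1538, 0.1773, 0.1795, 0.1825], E[r] = 0.0756, γ^t·E[r] = 0.049586, running G = 0.903130
t=5: π = [0.1671, 0.1402, 0.1537, 0.1772, 0.1795, 0.1823], E[r] = 0.0748, γ^t·E[r] = 0.044162, running G = 0.947293
t=6: π = [0.1671, 0.1402, 0.1537, 0.1773, 0.1795, 0.1823], E[r] = 0.0747, γ^t·E[r] = 0.039720, running G = 0.987012
t=7: π = [0.1671, 0.1402, 0.1537, 0.1773, 0.1795, 0.1823], E[r] = 0.0748, γ^t·E[r] = 0.035764, running G = 1.022776
t=8: π = [0.1671, 0.1402, 0.1537, 0.1773, 0.1795, 0.1823], E[r] = 0.0748, γ^t·E[r] = 0.032186, running G = 1.054962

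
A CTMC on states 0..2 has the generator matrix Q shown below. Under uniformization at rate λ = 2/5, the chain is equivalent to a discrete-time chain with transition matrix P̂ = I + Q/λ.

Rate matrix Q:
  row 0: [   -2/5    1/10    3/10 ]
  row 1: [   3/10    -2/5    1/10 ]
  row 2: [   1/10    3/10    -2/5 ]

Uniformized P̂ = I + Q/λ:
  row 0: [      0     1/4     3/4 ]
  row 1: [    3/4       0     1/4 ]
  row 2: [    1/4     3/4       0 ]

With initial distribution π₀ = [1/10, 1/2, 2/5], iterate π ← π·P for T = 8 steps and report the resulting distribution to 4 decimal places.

π = [0.3273, 0.3419, 0.3308]

t=0: π = [0.1000, 0.5000, 0.4000]
t=1: π = [0.4750, 0.3250, 0.2000]
t=2: π = [0.2938, 0.2688, 0.4375]
t=3: π = [0.3109, 0.4016, 0.2875]
t=4: π = [0.3730, 0.2934, 0.3336]
t=5: π = [0.3034, 0.3435, 0.3531]
t=6: π = [0.3459, 0.3407, 0.3134]
t=7: π = [0.3339, 0.3215, 0.3446]
t=8: π = [0.3273, 0.3419, 0.3308]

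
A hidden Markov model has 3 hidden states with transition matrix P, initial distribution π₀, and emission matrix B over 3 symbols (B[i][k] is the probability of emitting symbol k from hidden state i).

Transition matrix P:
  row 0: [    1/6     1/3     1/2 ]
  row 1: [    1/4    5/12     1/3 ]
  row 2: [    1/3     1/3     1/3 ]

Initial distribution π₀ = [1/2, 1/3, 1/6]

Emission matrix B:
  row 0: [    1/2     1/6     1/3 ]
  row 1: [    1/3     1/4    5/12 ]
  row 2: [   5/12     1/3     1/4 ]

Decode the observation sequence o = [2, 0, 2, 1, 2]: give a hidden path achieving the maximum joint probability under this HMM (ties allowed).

path = [0, 2, 0, 2, 1]

t=0: δ = [1.667e-01, 1.389e-01, 4.167e-02]  (obs o_0=2)
t=1: δ = [1.736e-02, 1.929e-02, 3.472e-02]  ψ = [1, 1, 0]  (obs o_1=0)
t=2: δ = [3.858e-03, 4.823e-03, 2.894e-03]  ψ = [2, 2, 2]  (obs o_2=2)
t=3: δ = [2.009e-04, 5.023e-04, 6.430e-04]  ψ = [1, 1, 0]  (obs o_3=1)
t=4: δ = [7.144e-05, 8.931e-05, 5.358e-05]  ψ = [2, 2, 2]  (obs o_4=2)
backtrack: best end state = 1; path = [0, 2, 0, 2, 1]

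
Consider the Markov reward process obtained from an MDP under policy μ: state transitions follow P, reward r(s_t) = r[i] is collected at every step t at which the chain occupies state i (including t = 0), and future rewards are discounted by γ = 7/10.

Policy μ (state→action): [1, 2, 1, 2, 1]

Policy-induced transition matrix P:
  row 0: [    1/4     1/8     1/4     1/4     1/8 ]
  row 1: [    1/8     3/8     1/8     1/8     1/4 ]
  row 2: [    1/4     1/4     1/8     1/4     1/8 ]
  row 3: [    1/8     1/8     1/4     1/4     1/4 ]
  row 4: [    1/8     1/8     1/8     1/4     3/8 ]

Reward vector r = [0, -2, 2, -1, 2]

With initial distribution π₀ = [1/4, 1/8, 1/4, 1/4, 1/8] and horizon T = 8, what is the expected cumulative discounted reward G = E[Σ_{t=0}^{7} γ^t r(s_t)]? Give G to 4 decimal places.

t=0: π = [0.2500, 0.1250, 0.2500, 0.2500, 0.1250], E[r] = 0.2500, γ^t·E[r] = 0.250000, running G = 0.250000
t=1: π = [0.1875, 0.1875, 0.1875, 0.2344, 0.2031], E[r] = 0.1719, γ^t·E[r] = 0.120313, running G = 0.370313
t=2: π = [0.1719, 0.1953, 0.1777, 0.2266, 0.2285], E[r] = 0.1953, γ^t·E[r] = 0.095703, running G = 0.466016
t=3: π = [0.1687, 0.1960, 0.1748, 0.2256, 0.2349], E[r] = 0.2017, γ^t·E[r] = 0.069169, running G = 0.535185
t=4: π = [0.1679, 0.1959, 0.1743, 0.2255, 0.2364], E[r] = 0.2042, γ^t·E[r] = 0.049027, running G = 0.584212
t=5: π = [0.1678, 0.1958, 0.1742, 0.2255, 0.2368], E[r] = 0.2049, γ^t·E[r] = 0.034435, running G = 0.618647
t=6: π = [0.1677, 0.1957, 0.1742, 0.2255, 0.2369], E[r] = 0.2051, γ^t·E[r] = 0.024127, running G = 0.642774
t=7: π = [0.1677, 0.1957, 0.1742, 0.2255, 0.2369], E[r] = 0.2051, γ^t·E[r] = 0.016893, running G = 0.659667

G = 0.6597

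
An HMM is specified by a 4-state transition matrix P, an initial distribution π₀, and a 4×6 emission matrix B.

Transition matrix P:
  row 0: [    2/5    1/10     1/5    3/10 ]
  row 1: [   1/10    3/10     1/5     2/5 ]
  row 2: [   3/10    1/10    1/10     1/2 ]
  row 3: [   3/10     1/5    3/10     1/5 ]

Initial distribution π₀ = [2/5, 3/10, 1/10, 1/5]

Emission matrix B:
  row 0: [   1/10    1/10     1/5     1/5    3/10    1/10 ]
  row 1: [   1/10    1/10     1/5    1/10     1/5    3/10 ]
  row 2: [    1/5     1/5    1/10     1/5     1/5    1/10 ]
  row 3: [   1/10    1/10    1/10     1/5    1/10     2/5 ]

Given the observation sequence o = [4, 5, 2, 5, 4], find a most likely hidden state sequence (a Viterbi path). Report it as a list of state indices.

path = [0, 3, 0, 3, 0]

t=0: δ = [1.200e-01, 6.000e-02, 2.000e-02, 2.000e-02]  (obs o_0=4)
t=1: δ = [4.800e-03, 5.400e-03, 2.400e-03, 1.440e-02]  ψ = [0, 1, 0, 0]  (obs o_1=5)
t=2: δ = [8.640e-04, 5.760e-04, 4.320e-04, 2.880e-04]  ψ = [3, 3, 3, 3]  (obs o_2=2)
t=3: δ = [3.456e-05, 5.184e-05, 1.728e-05, 1.037e-04]  ψ = [0, 1, 0, 0]  (obs o_3=5)
t=4: δ = [9.331e-06, 4.147e-06, 6.221e-06, 2.074e-06]  ψ = [3, 3, 3, 1]  (obs o_4=4)
backtrack: best end state = 0; path = [0, 3, 0, 3, 0]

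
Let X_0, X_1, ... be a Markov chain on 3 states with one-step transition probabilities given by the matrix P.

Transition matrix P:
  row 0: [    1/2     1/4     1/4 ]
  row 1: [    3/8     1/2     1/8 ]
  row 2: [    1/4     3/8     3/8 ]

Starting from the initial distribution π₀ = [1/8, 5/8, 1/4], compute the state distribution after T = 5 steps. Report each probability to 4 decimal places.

t=0: π = [0.1250, 0.6250, 0.2500]
t=1: π = [0.3594, 0.4375, 0.2031]
t=2: π = [0.3945, 0.3848, 0.2207]
t=3: π = [0.3967, 0.3738, 0.2295]
t=4: π = [0.3959, 0.3721, 0.2320]
t=5: π = [0.3955, 0.3720, 0.2325]

π = [0.3955, 0.3720, 0.2325]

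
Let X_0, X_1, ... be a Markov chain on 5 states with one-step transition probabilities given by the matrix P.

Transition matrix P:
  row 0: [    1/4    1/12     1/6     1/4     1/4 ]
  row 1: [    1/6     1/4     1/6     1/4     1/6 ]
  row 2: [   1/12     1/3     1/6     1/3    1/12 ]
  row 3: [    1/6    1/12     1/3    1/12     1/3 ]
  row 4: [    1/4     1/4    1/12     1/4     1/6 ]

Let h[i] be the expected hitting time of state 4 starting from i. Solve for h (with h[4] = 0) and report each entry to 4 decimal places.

h = [4.5150, 4.9665, 5.3636, 4.3137, 0.0000]

First-step conditioning: h[4] = 0; for i ≠ 4, h[i] = 1 + Σ_k P[i][k]·h[k].
  h[0] = 1 + 1/4·h[0] + 1/12·h[1] + 1/6·h[2] + 1/4·h[3]
  h[1] = 1 + 1/6·h[0] + 1/4·h[1] + 1/6·h[2] + 1/4·h[3]
  h[2] = 1 + 1/12·h[0] + 1/3·h[1] + 1/6·h[2] + 1/3·h[3]
  h[3] = 1 + 1/6·h[0] + 1/12·h[1] + 1/3·h[2] + 1/12·h[3]
Solving the 4×4 linear system over states ≠ 4 gives exactly h = [4980/1103, 5478/1103, 5916/1103, 4758/1103, 0] (h[4] = 0 is the target).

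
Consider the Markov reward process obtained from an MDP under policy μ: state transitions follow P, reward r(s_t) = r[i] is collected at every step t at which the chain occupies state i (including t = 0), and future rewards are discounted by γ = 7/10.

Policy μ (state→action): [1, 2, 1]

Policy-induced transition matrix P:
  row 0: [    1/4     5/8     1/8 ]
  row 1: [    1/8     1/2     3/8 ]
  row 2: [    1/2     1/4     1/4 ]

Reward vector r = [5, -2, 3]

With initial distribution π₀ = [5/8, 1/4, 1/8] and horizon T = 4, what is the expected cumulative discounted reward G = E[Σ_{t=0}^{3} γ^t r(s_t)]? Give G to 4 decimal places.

t=0: π = [0.6250, 0.2500, 0.1250], E[r] = 3.0000, γ^t·E[r] = 3.000000, running G = 3.000000
t=1: π = [0.2500, 0.5469, 0.2031], E[r] = 0.7656, γ^t·E[r] = 0.535938, running G = 3.535938
t=2: π = [0.2324, 0.4805, 0.2871], E[r] = 1.0625, γ^t·E[r] = 0.520625, running G = 4.056563
t=3: π = [0.2617, 0.4573, 0.2810], E[r] = 1.2371, γ^t·E[r] = 0.424312, running G = 4.480874

G = 4.4809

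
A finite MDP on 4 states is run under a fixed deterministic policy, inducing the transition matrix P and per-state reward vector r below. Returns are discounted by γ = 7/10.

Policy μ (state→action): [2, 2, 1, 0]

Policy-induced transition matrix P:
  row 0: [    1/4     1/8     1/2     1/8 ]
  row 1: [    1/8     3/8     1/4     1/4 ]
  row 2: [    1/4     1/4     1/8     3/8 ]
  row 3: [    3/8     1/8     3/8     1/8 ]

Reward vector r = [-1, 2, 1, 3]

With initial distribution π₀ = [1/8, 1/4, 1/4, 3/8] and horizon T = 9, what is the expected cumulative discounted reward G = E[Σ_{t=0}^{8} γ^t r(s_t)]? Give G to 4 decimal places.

t=0: π = [0.1250, 0.2500, 0.2500, 0.3750], E[r] = 1.7500, γ^t·E[r] = 1.750000, running G = 1.750000
t=1: π = [0.2656, 0.2188, 0.2969, 0.2188], E[r] = 1.1250, γ^t·E[r] = 0.787500, running G = 2.537500
t=2: π = [0.2500, 0.2168, 0.3066, 0.2266], E[r] = 1.1699, γ^t·E[r] = 0.573262, running G = 3.110762
t=3: π = [0.2512, 0.2175, 0.3025, 0.2288], E[r] = 1.1726, γ^t·E[r] = 0.402204, running G = 3.512966
t=4: π = [0.2514, 0.2172, 0.3036, 0.2278], E[r] = 1.1700, γ^t·E[r] = 0.280920, running G = 3.793886
t=5: π = [0.2513, 0.2172, 0.3034, 0.2280], E[r] = 1.1707, γ^t·E[r] = 0.196757, running G = 3.990643
t=6: π = [0.2513, 0.2172, 0.3034, 0.2280], E[r] = 1.1705, γ^t·E[r] = 0.137712, running G = 4.128356
t=7: π = [0.2513, 0.2172, 0.3034, 0.2280], E[r] = 1.1706, γ^t·E[r] = 0.096401, running G = 4.224756
t=8: π = [0.2513, 0.2172, 0.3034, 0.2280], E[r] = 1.1706, γ^t·E[r] = 0.067480, running G = 4.292237

G = 4.2922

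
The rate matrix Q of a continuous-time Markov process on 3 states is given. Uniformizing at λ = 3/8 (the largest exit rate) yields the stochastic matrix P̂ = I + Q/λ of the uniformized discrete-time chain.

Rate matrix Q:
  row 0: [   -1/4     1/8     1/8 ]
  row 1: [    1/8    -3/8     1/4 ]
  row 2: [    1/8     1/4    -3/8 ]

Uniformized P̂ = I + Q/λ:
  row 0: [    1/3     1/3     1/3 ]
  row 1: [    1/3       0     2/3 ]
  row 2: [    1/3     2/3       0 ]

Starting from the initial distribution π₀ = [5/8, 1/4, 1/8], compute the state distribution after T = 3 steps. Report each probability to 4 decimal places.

π = [0.3333, 0.3148, 0.3519]

t=0: π = [0.6250, 0.2500, 0.1250]
t=1: π = [0.3333, 0.2917, 0.3750]
t=2: π = [0.3333, 0.3611, 0.3056]
t=3: π = [0.3333, 0.3148, 0.3519]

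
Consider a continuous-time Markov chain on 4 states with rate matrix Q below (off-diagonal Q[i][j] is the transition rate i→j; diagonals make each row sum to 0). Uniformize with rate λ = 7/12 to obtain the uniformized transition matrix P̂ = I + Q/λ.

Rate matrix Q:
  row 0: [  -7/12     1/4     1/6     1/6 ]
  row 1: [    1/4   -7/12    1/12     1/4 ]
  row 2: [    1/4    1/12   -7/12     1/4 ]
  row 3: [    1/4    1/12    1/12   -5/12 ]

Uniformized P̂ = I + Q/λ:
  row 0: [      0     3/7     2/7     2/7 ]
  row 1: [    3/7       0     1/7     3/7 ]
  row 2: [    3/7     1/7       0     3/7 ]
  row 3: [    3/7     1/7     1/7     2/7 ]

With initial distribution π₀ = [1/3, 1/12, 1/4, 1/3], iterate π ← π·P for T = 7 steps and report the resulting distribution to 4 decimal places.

π = [0.2999, 0.2001, 0.1625, 0.3375]

t=0: π = [0.3333, 0.0833, 0.2500, 0.3333]
t=1: π = [0.2857, 0.2262, 0.1548, 0.3333]
t=2: π = [0.3061, 0.1922, 0.1616, 0.3401]
t=3: π = [0.2974, 0.2029, 0.1635, 0.3362]
t=4: π = [0.3011, 0.1988, 0.1620, 0.3381]
t=5: π = [0.2995, 0.2005, 0.1627, 0.3373]
t=6: π = [0.3002, 0.1998, 0.1624, 0.3376]
t=7: π = [0.2999, 0.2001, 0.1625, 0.3375]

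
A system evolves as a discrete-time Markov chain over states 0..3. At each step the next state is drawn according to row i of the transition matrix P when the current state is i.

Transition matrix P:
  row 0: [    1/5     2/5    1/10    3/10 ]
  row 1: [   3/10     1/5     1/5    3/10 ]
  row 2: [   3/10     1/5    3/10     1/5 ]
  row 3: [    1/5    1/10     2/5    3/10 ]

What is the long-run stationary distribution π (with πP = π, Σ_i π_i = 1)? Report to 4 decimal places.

π = [0.2478, 0.2221, 0.2557, 0.2744]

Balance equations π_j = Σ_i π_i·P[i][j]:
  π_0 = 1/5·π_0 + 3/10·π_1 + 3/10·π_2 + 1/5·π_3
  π_1 = 2/5·π_0 + 1/5·π_1 + 1/5·π_2 + 1/10·π_3
  π_2 = 1/10·π_0 + 1/5·π_1 + 3/10·π_2 + 2/5·π_3
  normalize: π_0 + π_1 + π_2 + π_3 = 1
Solving the linear system gives exactly π = [251/1013, 225/1013, 259/1013, 278/1013].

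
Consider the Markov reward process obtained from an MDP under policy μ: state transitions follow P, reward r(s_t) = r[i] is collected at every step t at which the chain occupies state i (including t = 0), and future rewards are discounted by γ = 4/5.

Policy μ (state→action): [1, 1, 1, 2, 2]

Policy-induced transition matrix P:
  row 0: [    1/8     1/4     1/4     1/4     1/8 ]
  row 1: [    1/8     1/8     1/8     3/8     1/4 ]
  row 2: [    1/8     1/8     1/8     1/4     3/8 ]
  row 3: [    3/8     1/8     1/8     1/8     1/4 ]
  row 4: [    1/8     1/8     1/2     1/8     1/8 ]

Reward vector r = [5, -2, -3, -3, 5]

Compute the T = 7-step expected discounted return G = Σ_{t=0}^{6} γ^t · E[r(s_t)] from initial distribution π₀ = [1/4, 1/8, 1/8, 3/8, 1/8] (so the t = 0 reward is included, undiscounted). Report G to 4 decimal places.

G = 1.4704

t=0: π = [0.2500, 0.1250, 0.1250, 0.3750, 0.1250], E[r] = 0.1250, γ^t·E[r] = 0.125000, running G = 0.125000
t=1: π = [0.2188, 0.1563, 0.2031, 0.2031, 0.2188], E[r] = 0.6563, γ^t·E[r] = 0.525000, running G = 0.650000
t=2: π = [0.1758, 0.1523, 0.2344, 0.2168, 0.2207], E[r] = 0.3242, γ^t·E[r] = 0.207500, running G = 0.857500
t=3: π = [0.1792, 0.1470, 0.2297, 0.2144, 0.2297], E[r] = 0.4185, γ^t·E[r] = 0.214250, running G = 1.071750
t=4: π = [0.1786, 0.1474, 0.2336, 0.2129, 0.2276], E[r] = 0.3969, γ^t·E[r] = 0.162575, running G = 1.234325
t=5: π = [0.1782, 0.1473, 0.2327, 0.2134, 0.2284], E[r] = 0.4004, γ^t·E[r] = 0.131205, running G = 1.365530
t=6: π = [0.1783, 0.1473, 0.2329, 0.2132, 0.2283], E[r] = 0.4001, γ^t·E[r] = 0.104871, running G = 1.470401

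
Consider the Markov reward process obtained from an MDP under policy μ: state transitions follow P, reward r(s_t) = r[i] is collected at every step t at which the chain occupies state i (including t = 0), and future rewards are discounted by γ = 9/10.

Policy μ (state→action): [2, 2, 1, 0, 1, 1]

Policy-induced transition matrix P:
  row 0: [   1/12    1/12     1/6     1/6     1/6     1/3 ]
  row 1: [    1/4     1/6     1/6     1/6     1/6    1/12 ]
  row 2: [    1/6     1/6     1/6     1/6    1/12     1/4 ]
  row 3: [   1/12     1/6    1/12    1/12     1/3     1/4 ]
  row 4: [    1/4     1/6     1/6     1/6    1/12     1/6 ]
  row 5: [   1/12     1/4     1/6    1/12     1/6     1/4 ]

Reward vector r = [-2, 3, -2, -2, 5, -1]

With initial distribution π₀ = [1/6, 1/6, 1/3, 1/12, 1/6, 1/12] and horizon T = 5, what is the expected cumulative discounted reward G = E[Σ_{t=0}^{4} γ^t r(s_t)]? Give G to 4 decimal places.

G = 0.5905

t=0: π = [0.1667, 0.1667, 0.3333, 0.0833, 0.1667, 0.0833], E[r] = 0.0833, γ^t·E[r] = 0.083333, running G = 0.083333
t=1: π = [0.1667, 0.1597, 0.1597, 0.1528, 0.1389, 0.2222], E[r] = -0.0069, γ^t·E[r] = -0.006250, running G = 0.077083
t=2: π = [0.1464, 0.1713, 0.1539, 0.1354, 0.1672, 0.2257], E[r] = 0.2529, γ^t·E[r] = 0.204844, running G = 0.281927
t=3: π = [0.1526, 0.1733, 0.1554, 0.1366, 0.1625, 0.2197], E[r] = 0.2234, γ^t·E[r] = 0.162844, running G = 0.444771
t=4: π = [0.1522, 0.1723, 0.1553, 0.1370, 0.1629, 0.2203], E[r] = 0.2222, γ^t·E[r] = 0.145779, running G = 0.590550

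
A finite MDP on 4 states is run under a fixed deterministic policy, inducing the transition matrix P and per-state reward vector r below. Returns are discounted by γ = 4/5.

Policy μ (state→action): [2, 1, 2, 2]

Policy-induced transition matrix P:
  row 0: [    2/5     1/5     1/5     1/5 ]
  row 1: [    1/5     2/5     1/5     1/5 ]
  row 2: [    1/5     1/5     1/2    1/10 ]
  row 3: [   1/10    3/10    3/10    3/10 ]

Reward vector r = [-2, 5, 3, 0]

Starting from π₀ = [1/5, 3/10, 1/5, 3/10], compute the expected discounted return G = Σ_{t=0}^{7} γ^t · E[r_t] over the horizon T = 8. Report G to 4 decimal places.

t=0: π = [0.2000, 0.3000, 0.2000, 0.3000], E[r] = 1.7000, γ^t·E[r] = 1.700000, running G = 1.700000
t=1: π = [0.2100, 0.2900, 0.2900, 0.2100], E[r] = 1.9000, γ^t·E[r] = 1.520000, running G = 3.220000
t=2: π = [0.2210, 0.2790, 0.3080, 0.1920], E[r] = 1.8770, γ^t·E[r] = 1.201280, running G = 4.421280
t=3: π = [0.2250, 0.2750, 0.3116, 0.1884], E[r] = 1.8598, γ^t·E[r] = 0.952218, running G = 5.373498
t=4: π = [0.2262, 0.2738, 0.3123, 0.1877], E[r] = 1.8538, γ^t·E[r] = 0.759333, running G = 6.132830
t=5: π = [0.2265, 0.2735, 0.3125, 0.1875], E[r] = 1.8521, γ^t·E[r] = 0.606911, running G = 6.739741
t=6: π = [0.2265, 0.2735, 0.3125, 0.1875], E[r] = 1.8517, γ^t·E[r] = 0.485413, running G = 7.225154
t=7: π = [0.2266, 0.2734, 0.3125, 0.1875], E[r] = 1.8516, γ^t·E[r] = 0.388308, running G = 7.613462

G = 7.6135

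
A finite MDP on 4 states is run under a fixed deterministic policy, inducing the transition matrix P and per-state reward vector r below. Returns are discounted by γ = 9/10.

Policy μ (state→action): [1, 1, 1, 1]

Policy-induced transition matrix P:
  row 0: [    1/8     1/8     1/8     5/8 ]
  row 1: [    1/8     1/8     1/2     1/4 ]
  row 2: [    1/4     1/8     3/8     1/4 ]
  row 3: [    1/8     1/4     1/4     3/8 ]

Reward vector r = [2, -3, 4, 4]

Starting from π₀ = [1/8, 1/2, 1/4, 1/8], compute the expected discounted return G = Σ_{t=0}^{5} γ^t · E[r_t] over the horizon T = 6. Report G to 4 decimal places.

G = 9.6253

t=0: π = [0.1250, 0.5000, 0.2500, 0.1250], E[r] = 0.2500, γ^t·E[r] = 0.250000, running G = 0.250000
t=1: π = [0.1563, 0.1406, 0.3906, 0.3125], E[r] = 2.7031, γ^t·E[r] = 2.432813, running G = 2.682813
t=2: π = [0.1738, 0.1641, 0.3145, 0.3477], E[r] = 2.5039, γ^t·E[r] = 2.028164, running G = 4.710977
t=3: π = [0.1643, 0.1685, 0.3086, 0.3586], E[r] = 2.4922, γ^t·E[r] = 1.816805, running G = 6.527781
t=4: π = [0.1636, 0.1698, 0.3102, 0.3564], E[r] = 2.4840, γ^t·E[r] = 1.629778, running G = 8.157559
t=5: π = [0.1638, 0.1696, 0.3108, 0.3559], E[r] = 2.4856, γ^t·E[r] = 1.467706, running G = 9.625265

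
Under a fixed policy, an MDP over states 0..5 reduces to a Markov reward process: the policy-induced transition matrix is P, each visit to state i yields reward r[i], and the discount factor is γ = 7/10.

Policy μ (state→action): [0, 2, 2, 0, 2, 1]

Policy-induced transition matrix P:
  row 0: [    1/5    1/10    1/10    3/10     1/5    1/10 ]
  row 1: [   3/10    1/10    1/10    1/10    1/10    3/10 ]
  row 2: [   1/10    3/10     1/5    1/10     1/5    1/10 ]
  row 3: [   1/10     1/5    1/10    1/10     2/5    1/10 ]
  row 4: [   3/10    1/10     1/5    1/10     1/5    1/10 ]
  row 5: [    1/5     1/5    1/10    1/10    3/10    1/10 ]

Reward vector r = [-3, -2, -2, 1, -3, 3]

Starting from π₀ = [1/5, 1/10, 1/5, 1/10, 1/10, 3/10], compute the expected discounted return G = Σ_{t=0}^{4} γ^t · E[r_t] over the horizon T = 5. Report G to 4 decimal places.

G = -2.9353

t=0: π = [0.2000, 0.1000, 0.2000, 0.1000, 0.1000, 0.3000], E[r] = -0.5000, γ^t·E[r] = -0.500000, running G = -0.500000
t=1: π = [0.1900, 0.1800, 0.1300, 0.1400, 0.2400, 0.1200], E[r] = -1.4100, γ^t·E[r] = -0.987000, running G = -1.487000
t=2: π = [0.2150, 0.1520, 0.1370, 0.1380, 0.2220, 0.1360], E[r] = -1.3430, γ^t·E[r] = -0.658070, running G = -2.145070
t=3: π = [0.2099, 0.1548, 0.1359, 0.1430, 0.2260, 0.1304], E[r] = -1.3549, γ^t·E[r] = -0.464731, running G = -2.609801
t=4: π = [0.2102, 0.1545, 0.1362, 0.1420, 0.2262, 0.1310], E[r] = -1.3556, γ^t·E[r] = -0.325482, running G = -2.935283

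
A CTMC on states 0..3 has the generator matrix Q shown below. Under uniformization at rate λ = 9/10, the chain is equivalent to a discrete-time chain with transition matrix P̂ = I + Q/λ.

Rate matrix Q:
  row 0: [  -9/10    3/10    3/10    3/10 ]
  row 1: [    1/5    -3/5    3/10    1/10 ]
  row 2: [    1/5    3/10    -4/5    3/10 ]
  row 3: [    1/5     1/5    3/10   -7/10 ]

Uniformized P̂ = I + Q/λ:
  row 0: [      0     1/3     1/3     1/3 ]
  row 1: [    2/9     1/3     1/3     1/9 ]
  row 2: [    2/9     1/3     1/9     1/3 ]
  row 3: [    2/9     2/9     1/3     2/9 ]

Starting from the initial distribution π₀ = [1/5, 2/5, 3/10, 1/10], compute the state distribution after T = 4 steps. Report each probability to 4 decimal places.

t=0: π = [0.2000, 0.4000, 0.3000, 0.1000]
t=1: π = [0.1778, 0.3222, 0.2667, 0.2333]
t=2: π = [0.1827, 0.3074, 0.2741, 0.2358]
t=3: π = [0.1816, 0.3071, 0.2724, 0.2388]
t=4: π = [0.1819, 0.3068, 0.2728, 0.2385]

π = [0.1819, 0.3068, 0.2728, 0.2385]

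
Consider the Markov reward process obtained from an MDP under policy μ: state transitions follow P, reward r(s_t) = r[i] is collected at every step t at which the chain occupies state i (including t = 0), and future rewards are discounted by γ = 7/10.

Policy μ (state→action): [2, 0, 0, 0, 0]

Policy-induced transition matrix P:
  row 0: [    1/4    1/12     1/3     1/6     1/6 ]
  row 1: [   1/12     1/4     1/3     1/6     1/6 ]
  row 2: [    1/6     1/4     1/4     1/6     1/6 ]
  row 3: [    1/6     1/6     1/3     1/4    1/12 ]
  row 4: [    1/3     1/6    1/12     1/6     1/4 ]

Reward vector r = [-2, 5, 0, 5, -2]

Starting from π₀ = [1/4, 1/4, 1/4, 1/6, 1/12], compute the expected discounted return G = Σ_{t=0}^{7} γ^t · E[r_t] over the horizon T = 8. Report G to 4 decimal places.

G = 3.8705

t=0: π = [0.2500, 0.2500, 0.2500, 0.1667, 0.0833], E[r] = 1.4167, γ^t·E[r] = 1.416667, running G = 1.416667
t=1: π = [0.1806, 0.1875, 0.2917, 0.1806, 0.1597], E[r] = 1.1597, γ^t·E[r] = 0.811806, running G = 2.228472
t=2: π = [0.1927, 0.1916, 0.2691, 0.1817, 0.1649], E[r] = 1.1510, γ^t·E[r] = 0.564010, running G = 2.792483
t=3: π = [0.1943, 0.1890, 0.2697, 0.1818, 0.1653], E[r] = 1.1350, γ^t·E[r] = 0.389299, running G = 3.181782
t=4: π = [0.1946, 0.1887, 0.2695, 0.1818, 0.1653], E[r] = 1.1327, γ^t·E[r] = 0.271966, running G = 3.453748
t=5: π = [0.1947, 0.1886, 0.2695, 0.1818, 0.1653], E[r] = 1.1323, γ^t·E[r] = 0.190298, running G = 3.644046
t=6: π = [0.1947, 0.1886, 0.2695, 0.1818, 0.1653], E[r] = 1.1322, γ^t·E[r] = 0.133200, running G = 3.777246
t=7: π = [0.1947, 0.1886, 0.2695, 0.1818, 0.1653], E[r] = 1.1322, γ^t·E[r] = 0.093239, running G = 3.870485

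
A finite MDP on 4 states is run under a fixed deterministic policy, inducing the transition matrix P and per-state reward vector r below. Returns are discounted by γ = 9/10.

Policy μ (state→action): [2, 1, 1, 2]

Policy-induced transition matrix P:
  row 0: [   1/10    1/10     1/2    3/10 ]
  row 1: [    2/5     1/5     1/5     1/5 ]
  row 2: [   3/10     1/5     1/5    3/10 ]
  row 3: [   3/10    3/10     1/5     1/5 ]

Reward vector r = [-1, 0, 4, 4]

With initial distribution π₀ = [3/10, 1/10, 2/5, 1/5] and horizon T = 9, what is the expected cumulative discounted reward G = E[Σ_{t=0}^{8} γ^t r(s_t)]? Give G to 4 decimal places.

t=0: π = [0.3000, 0.1000, 0.4000, 0.2000], E[r] = 2.1000, γ^t·E[r] = 2.100000, running G = 2.100000
t=1: π = [0.2500, 0.1900, 0.2900, 0.2700], E[r] = 1.9900, γ^t·E[r] = 1.791000, running G = 3.891000
t=2: π = [0.2690, 0.2020, 0.2750, 0.2540], E[r] = 1.8470, γ^t·E[r] = 1.496070, running G = 5.387070
t=3: π = [0.2664, 0.1985, 0.2807, 0.2544], E[r] = 1.8740, γ^t·E[r] = 1.366146, running G = 6.753216
t=4: π = [0.2666, 0.1988, 0.2799, 0.2547], E[r] = 1.8720, γ^t·E[r] = 1.228186, running G = 7.981402
t=5: π = [0.2666, 0.1988, 0.2800, 0.2546], E[r] = 1.8719, γ^t·E[r] = 1.105346, running G = 9.086749
t=6: π = [0.2666, 0.1988, 0.2800, 0.2547], E[r] = 1.8719, γ^t·E[r] = 0.994818, running G = 10.081567
t=7: π = [0.2666, 0.1988, 0.2800, 0.2547], E[r] = 1.8719, γ^t·E[r] = 0.895338, running G = 10.976905
t=8: π = [0.2666, 0.1988, 0.2800, 0.2547], E[r] = 1.8719, γ^t·E[r] = 0.805804, running G = 11.782709

G = 11.7827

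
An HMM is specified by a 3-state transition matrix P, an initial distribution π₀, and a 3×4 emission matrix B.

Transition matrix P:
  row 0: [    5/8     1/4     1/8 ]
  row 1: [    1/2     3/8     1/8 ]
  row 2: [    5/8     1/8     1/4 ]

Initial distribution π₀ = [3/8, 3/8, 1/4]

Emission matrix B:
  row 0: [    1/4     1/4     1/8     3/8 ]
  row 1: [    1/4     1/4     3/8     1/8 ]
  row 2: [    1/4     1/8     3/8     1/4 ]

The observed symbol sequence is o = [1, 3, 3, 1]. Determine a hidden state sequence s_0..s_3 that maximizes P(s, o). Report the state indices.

path = [0, 0, 0, 0]

t=0: δ = [9.375e-02, 9.375e-02, 3.125e-02]  (obs o_0=1)
t=1: δ = [2.197e-02, 4.395e-03, 2.930e-03]  ψ = [0, 1, 0]  (obs o_1=3)
t=2: δ = [5.150e-03, 6.866e-04, 6.866e-04]  ψ = [0, 0, 0]  (obs o_2=3)
t=3: δ = [8.047e-04, 3.219e-04, 8.047e-05]  ψ = [0, 0, 0]  (obs o_3=1)
backtrack: best end state = 0; path = [0, 0, 0, 0]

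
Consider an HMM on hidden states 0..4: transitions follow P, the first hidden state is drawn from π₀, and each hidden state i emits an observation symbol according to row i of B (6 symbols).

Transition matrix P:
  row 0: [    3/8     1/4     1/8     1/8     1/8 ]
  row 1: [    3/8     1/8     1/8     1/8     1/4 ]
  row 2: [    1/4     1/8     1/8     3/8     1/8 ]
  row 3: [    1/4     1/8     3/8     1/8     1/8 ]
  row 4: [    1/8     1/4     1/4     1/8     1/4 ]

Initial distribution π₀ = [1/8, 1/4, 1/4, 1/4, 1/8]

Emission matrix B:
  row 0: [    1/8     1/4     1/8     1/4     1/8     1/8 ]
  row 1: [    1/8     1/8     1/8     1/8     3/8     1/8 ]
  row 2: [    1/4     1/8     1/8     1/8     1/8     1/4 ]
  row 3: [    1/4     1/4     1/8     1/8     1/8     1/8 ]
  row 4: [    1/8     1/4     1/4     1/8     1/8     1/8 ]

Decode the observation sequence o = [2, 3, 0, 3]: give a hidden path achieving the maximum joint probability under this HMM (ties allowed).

path = [1, 0, 0, 0]

t=0: δ = [1.562e-02, 3.125e-02, 3.125e-02, 3.125e-02, 3.125e-02]  (obs o_0=2)
t=1: δ = [2.930e-03, 9.766e-04, 1.465e-03, 1.465e-03, 9.766e-04]  ψ = [1, 4, 3, 2, 1]  (obs o_1=3)
t=2: δ = [1.373e-04, 9.155e-05, 1.373e-04, 1.373e-04, 4.578e-05]  ψ = [0, 0, 3, 2, 0]  (obs o_2=0)
t=3: δ = [1.287e-05, 4.292e-06, 6.437e-06, 6.437e-06, 2.861e-06]  ψ = [0, 0, 3, 2, 1]  (obs o_3=3)
backtrack: best end state = 0; path = [1, 0, 0, 0]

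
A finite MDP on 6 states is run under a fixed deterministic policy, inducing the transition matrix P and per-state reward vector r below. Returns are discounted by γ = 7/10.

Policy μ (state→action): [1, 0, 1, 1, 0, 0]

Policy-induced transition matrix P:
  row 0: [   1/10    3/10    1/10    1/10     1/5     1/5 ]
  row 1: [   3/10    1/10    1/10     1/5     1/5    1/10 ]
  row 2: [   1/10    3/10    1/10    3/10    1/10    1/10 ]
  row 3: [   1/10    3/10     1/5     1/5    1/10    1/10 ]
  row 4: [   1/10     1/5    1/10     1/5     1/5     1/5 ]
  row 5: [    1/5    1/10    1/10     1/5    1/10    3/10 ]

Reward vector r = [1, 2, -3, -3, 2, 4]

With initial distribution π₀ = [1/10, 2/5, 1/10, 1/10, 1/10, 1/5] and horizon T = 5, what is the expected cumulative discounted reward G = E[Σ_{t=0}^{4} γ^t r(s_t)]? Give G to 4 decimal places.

t=0: π = [0.1000, 0.4000, 0.1000, 0.1000, 0.1000, 0.2000], E[r] = 1.3000, γ^t·E[r] = 1.300000, running G = 1.300000
t=1: π = [0.2000, 0.1700, 0.1100, 0.2000, 0.1600, 0.1600], E[r] = 0.5700, γ^t·E[r] = 0.399000, running G = 1.699000
t=2: π = [0.1500, 0.2180, 0.1200, 0.1910, 0.1530, 0.1680], E[r] = 0.6310, γ^t·E[r] = 0.309190, running G = 2.008190
t=3: π = [0.1604, 0.2075, 0.1191, 0.1970, 0.1521, 0.1639], E[r] = 0.5869, γ^t·E[r] = 0.201307, running G = 2.209497
t=4: π = [0.1579, 0.2105, 0.1197, 0.1959, 0.1520, 0.1640], E[r] = 0.5923, γ^t·E[r] = 0.142216, running G = 2.351713

G = 2.3517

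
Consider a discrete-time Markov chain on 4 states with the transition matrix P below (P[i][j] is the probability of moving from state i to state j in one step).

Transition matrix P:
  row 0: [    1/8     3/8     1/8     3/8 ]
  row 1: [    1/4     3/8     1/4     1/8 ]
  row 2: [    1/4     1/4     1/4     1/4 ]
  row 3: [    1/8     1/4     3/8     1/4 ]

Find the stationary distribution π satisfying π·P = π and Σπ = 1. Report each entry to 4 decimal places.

Balance equations π_j = Σ_i π_i·P[i][j]:
  π_0 = 1/8·π_0 + 1/4·π_1 + 1/4·π_2 + 1/8·π_3
  π_1 = 3/8·π_0 + 3/8·π_1 + 1/4·π_2 + 1/4·π_3
  π_2 = 1/8·π_0 + 1/4·π_1 + 1/4·π_2 + 3/8·π_3
  normalize: π_0 + π_1 + π_2 + π_3 = 1
Solving the linear system gives exactly π = [10/51, 16/51, 13/51, 4/17].

π = [0.1961, 0.3137, 0.2549, 0.2353]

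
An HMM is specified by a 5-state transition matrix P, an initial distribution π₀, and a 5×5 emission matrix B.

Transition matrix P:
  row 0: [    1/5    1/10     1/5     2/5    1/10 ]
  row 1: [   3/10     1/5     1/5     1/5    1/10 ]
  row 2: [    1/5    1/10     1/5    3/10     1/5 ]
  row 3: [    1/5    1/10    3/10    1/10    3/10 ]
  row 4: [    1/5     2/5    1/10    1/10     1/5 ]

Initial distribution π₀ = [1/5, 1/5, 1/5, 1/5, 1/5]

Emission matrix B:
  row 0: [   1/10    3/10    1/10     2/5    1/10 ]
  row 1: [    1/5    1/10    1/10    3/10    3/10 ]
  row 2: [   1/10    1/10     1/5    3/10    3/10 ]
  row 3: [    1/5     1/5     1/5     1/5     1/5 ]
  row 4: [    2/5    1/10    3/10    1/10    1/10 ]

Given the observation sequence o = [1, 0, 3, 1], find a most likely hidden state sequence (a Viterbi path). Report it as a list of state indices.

path = [3, 4, 1, 0]

t=0: δ = [6.000e-02, 2.000e-02, 2.000e-02, 4.000e-02, 2.000e-02]  (obs o_0=1)
t=1: δ = [1.200e-03, 1.600e-03, 1.200e-03, 4.800e-03, 4.800e-03]  ψ = [0, 4, 0, 0, 3]  (obs o_1=0)
t=2: δ = [3.840e-04, 5.760e-04, 4.320e-04, 9.600e-05, 1.440e-04]  ψ = [3, 4, 3, 0, 3]  (obs o_2=3)
t=3: δ = [5.184e-05, 1.152e-05, 1.152e-05, 3.072e-05, 8.640e-06]  ψ = [1, 1, 1, 0, 2]  (obs o_3=1)
backtrack: best end state = 0; path = [3, 4, 1, 0]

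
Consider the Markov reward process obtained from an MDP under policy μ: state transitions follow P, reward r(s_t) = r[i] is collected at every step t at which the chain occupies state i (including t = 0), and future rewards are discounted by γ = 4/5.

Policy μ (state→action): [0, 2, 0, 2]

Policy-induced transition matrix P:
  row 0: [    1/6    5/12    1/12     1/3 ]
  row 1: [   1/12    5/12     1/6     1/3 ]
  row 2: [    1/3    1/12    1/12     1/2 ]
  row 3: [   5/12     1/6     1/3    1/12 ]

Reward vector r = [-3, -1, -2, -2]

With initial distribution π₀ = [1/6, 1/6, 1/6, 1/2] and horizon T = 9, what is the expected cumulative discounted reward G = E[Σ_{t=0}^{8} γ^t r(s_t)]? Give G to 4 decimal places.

t=0: π = [0.1667, 0.1667, 0.1667, 0.5000], E[r] = -2.0000, γ^t·E[r] = -2.000000, running G = -2.000000
t=1: π = [0.3056, 0.2361, 0.2222, 0.2361], E[r] = -2.0694, γ^t·E[r] = -1.655556, running G = -3.655556
t=2: π = [0.2431, 0.2836, 0.1620, 0.3113], E[r] = -1.9595, γ^t·E[r] = -1.254074, running G = -4.909630
t=3: π = [0.2479, 0.2848, 0.1848, 0.2825], E[r] = -1.9631, γ^t·E[r] = -1.005086, running G = -5.914716
t=4: π = [0.2444, 0.2844, 0.1777, 0.2935], E[r] = -1.9599, γ^t·E[r] = -0.802782, running G = -6.717498
t=5: π = [0.2460, 0.2841, 0.1804, 0.2896], E[r] = -1.9619, γ^t·E[r] = -0.642875, running G = -7.360372
t=6: π = [0.2455, 0.2841, 0.1794, 0.2910], E[r] = -1.9613, γ^t·E[r] = -0.514149, running G = -7.874521
t=7: π = [0.2456, 0.2841, 0.1798, 0.2905], E[r] = -1.9615, γ^t·E[r] = -0.411362, running G = -8.285883
t=8: π = [0.2456, 0.2841, 0.1796, 0.2907], E[r] = -1.9614, γ^t·E[r] = -0.329076, running G = -8.614959

G = -8.6150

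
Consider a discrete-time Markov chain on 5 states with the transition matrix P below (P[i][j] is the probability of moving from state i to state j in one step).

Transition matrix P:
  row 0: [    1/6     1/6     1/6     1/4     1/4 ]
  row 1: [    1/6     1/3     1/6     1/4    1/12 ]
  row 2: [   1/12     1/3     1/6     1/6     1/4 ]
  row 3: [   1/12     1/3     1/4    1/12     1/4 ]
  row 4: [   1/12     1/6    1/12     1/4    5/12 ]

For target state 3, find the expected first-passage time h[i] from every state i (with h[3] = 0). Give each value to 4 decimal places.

h = [4.2039, 4.2109, 4.5554, 0.0000, 4.1687]

First-step conditioning: h[3] = 0; for i ≠ 3, h[i] = 1 + Σ_k P[i][k]·h[k].
  h[0] = 1 + 1/6·h[0] + 1/6·h[1] + 1/6·h[2] + 1/4·h[4]
  h[1] = 1 + 1/6·h[0] + 1/3·h[1] + 1/6·h[2] + 1/12·h[4]
  h[2] = 1 + 1/12·h[0] + 1/3·h[1] + 1/6·h[2] + 1/4·h[4]
  h[4] = 1 + 1/12·h[0] + 1/6·h[1] + 1/12·h[2] + 5/12·h[4]
Solving the 4×4 linear system over states ≠ 3 gives exactly h = [2392/569, 2396/569, 2592/569, 0, 2372/569] (h[3] = 0 is the target).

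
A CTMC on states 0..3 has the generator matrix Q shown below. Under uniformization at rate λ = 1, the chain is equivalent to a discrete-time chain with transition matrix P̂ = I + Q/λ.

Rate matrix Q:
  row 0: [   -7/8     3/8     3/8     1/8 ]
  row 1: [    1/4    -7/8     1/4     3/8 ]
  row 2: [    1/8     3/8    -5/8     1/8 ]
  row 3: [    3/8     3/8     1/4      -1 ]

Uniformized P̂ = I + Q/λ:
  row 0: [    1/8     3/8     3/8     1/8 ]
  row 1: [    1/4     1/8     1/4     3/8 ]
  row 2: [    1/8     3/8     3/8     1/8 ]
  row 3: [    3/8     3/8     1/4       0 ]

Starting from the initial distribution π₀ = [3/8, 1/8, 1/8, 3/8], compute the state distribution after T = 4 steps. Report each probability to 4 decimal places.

t=0: π = [0.3750, 0.1250, 0.1250, 0.3750]
t=1: π = [0.2344, 0.3438, 0.3125, 0.1094]
t=2: π = [0.1953, 0.2891, 0.3184, 0.1973]
t=3: π = [0.2104, 0.3027, 0.3142, 0.1726]
t=4: π = [0.2060, 0.2993, 0.3156, 0.1791]

π = [0.2060, 0.2993, 0.3156, 0.1791]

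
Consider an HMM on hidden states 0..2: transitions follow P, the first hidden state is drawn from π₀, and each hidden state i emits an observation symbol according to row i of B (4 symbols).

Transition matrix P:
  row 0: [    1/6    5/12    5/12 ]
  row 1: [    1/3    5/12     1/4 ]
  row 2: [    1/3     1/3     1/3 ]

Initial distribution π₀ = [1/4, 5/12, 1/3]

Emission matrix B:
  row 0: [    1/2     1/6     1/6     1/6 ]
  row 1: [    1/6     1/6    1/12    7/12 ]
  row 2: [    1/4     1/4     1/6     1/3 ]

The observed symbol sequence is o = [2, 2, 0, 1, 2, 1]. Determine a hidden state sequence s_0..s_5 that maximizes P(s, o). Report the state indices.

t=0: δ = [4.167e-02, 3.472e-02, 5.556e-02]  (obs o_0=2)
t=1: δ = [3.086e-03, 1.543e-03, 3.086e-03]  ψ = [2, 2, 2]  (obs o_1=2)
t=2: δ = [5.144e-04, 2.143e-04, 3.215e-04]  ψ = [2, 0, 0]  (obs o_2=0)
t=3: δ = [1.786e-05, 3.572e-05, 5.358e-05]  ψ = [2, 0, 0]  (obs o_3=1)
t=4: δ = [2.977e-06, 1.488e-06, 2.977e-06]  ψ = [2, 2, 2]  (obs o_4=2)
t=5: δ = [1.654e-07, 2.067e-07, 3.101e-07]  ψ = [2, 0, 0]  (obs o_5=1)
backtrack: best end state = 2; path = [2, 2, 0, 2, 0, 2]

path = [2, 2, 0, 2, 0, 2]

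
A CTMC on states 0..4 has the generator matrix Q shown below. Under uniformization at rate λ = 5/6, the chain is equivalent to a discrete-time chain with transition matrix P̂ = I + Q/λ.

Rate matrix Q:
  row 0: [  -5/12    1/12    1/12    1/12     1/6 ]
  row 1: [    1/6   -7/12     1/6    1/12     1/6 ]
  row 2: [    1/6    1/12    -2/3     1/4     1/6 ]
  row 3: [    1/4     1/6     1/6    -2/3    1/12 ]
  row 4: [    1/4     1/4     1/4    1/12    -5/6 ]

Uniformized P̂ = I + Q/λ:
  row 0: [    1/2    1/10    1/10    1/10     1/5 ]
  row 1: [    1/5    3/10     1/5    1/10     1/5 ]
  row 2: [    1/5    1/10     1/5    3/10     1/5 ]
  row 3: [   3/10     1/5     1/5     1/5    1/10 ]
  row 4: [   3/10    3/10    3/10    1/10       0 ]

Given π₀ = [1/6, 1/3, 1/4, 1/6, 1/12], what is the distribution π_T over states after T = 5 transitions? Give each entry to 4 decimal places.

t=0: π = [0.1667, 0.3333, 0.2500, 0.1667, 0.0833]
t=1: π = [0.2750, 0.2000, 0.1917, 0.1667, 0.1667]
t=2: π = [0.3158, 0.1900, 0.1892, 0.1550, 0.1500]
t=3: π = [0.3253, 0.1835, 0.1834, 0.1533, 0.1545]
t=4: π = [0.3284, 0.1829, 0.1829, 0.1520, 0.1538]
t=5: π = [0.3291, 0.1825, 0.1825, 0.1518, 0.1540]

π = [0.3291, 0.1825, 0.1825, 0.1518, 0.1540]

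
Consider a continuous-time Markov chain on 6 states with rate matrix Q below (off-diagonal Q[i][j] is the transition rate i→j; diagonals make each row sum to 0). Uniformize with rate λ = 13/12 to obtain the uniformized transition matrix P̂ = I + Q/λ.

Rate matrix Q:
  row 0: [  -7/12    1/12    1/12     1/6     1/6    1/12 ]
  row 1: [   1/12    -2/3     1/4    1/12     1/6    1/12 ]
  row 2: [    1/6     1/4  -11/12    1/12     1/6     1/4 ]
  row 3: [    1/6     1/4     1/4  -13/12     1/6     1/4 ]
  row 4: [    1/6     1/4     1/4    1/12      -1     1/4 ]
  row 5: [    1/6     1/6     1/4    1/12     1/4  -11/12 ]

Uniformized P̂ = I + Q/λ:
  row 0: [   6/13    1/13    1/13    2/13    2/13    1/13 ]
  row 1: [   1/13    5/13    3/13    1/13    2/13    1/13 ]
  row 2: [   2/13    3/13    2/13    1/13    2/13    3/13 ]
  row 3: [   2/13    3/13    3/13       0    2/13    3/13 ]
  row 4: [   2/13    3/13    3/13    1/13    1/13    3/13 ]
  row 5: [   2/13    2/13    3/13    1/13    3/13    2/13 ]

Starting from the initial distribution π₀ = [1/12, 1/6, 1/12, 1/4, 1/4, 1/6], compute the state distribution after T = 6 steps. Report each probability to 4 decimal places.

t=0: π = [0.0833, 0.1667, 0.0833, 0.2500, 0.2500, 0.1667]
t=1: π = [0.1667, 0.2308, 0.2115, 0.0641, 0.1474, 0.1795]
t=2: π = [0.1874, 0.2268, 0.1889, 0.0848, 0.1563, 0.1558]
t=3: π = [0.1941, 0.2249, 0.1874, 0.0848, 0.1538, 0.1551]
t=4: π = [0.1963, 0.2236, 0.1865, 0.0853, 0.1539, 0.1544]
t=5: π = [0.1970, 0.2231, 0.1862, 0.0855, 0.1539, 0.1543]
t=6: π = [0.1973, 0.2229, 0.1861, 0.0855, 0.1539, 0.1543]

π = [0.1973, 0.2229, 0.1861, 0.0855, 0.1539, 0.1543]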